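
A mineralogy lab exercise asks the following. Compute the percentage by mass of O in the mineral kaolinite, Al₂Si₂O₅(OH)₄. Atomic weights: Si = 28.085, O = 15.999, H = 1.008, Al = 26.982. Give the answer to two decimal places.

M(Al₂Si₂O₅(OH)₄) = 258.157 g/mol.
O contributes 9 × 15.999 = 143.991 g per mole.
143.991/258.157 = 0.5578 → 55.78%.

55.78 weight percent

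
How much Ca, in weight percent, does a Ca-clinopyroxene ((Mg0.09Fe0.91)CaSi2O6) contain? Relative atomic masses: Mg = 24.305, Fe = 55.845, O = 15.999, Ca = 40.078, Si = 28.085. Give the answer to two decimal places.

16.34 weight percent

Formula mass = 0.09*24.305 + 0.91*55.845 + 1*40.078 + 2*28.085 + 6*15.999 = 245.248 g/mol, of which 40.078 g is Ca.
So Ca makes up 40.078/245.248 = 0.1634 of the mass, i.e. 16.34%.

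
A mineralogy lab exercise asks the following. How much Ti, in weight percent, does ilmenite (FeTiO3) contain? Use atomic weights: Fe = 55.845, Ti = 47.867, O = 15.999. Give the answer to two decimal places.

Molar mass of FeTiO3: 1*55.845 + 1*47.867 + 3*15.999 = 151.709 g/mol.
Mass of Ti per formula unit: 1 × 47.867 = 47.867 g.
Weight fraction Ti = 47.867 / 151.709 = 0.3155.

31.55 weight percent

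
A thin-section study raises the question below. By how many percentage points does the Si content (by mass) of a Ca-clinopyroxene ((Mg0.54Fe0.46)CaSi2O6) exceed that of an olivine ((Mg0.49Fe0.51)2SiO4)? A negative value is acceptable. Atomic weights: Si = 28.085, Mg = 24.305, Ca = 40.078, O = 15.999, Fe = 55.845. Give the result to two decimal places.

8.06 percentage points

M((Mg0.54Fe0.46)CaSi2O6) = 231.055 g/mol, so wt% Si = 56.170/231.055 × 100 = 24.31%.
M((Mg0.49Fe0.51)2SiO4) = 172.862 g/mol, so wt% Si = 28.085/172.862 × 100 = 16.25%.
24.31 − 16.25 = 8.06 pp.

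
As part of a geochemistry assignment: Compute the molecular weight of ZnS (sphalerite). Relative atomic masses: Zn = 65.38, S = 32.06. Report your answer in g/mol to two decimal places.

97.44 g/mol

The formula mass is the sum 1·65.38 + 1·32.06.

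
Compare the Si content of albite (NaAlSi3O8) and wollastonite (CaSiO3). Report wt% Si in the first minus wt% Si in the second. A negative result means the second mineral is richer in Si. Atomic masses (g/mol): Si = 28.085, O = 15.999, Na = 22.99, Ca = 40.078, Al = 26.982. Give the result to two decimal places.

First mineral: 84.255 g Si in 262.219 g formula = 32.13 wt% Si.
Second mineral: 28.085 g Si in 116.160 g formula = 24.18 wt% Si.
32.13% − 24.18% gives a difference of 7.95 percentage points.

7.95 percentage points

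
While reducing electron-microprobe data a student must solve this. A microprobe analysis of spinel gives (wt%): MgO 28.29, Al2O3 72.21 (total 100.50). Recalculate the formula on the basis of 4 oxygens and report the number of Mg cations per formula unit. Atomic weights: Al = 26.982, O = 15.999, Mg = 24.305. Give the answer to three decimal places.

0.993 Mg apfu

28.29 wt% MgO ÷ 40.304 g/mol = 0.70192 mol, giving 0.70192 Mg and 0.70192 O.
72.21 wt% Al2O3 ÷ 101.961 g/mol = 0.70821 mol, giving 1.41642 Al and 2.12463 O.
Oxygen sums to 2.82655; scaling by 4/2.82655 = 1.41515 puts the formula on 4 O.
Mg: 0.70192 × 1.41515 = 0.993 atoms per formula unit.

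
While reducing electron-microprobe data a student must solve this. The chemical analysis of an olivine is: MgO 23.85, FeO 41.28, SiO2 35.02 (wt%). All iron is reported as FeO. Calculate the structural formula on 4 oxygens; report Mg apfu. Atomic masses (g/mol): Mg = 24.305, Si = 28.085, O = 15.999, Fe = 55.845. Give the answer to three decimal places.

23.85 wt% MgO ÷ 40.304 g/mol = 0.59175 mol, giving 0.59175 Mg and 0.59175 O.
41.28 wt% FeO ÷ 71.844 g/mol = 0.57458 mol, giving 0.57458 Fe and 0.57458 O.
35.02 wt% SiO2 ÷ 60.083 g/mol = 0.58286 mol, giving 0.58286 Si and 1.16572 O.
Oxygen sums to 2.33205; scaling by 4/2.33205 = 1.71523 puts the formula on 4 O.
Mg: 0.59175 × 1.71523 = 1.015 atoms per formula unit.

1.015 Mg apfu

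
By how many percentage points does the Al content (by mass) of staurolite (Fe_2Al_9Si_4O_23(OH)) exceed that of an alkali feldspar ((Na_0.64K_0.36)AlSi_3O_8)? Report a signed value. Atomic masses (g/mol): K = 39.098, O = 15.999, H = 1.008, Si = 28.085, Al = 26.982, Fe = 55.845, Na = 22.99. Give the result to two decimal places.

First mineral: 242.838 g Al in 851.852 g formula = 28.51 wt% Al.
Second mineral: 26.982 g Al in 268.018 g formula = 10.07 wt% Al.
28.51% − 10.07% gives a difference of 18.44 percentage points.

18.44 percentage points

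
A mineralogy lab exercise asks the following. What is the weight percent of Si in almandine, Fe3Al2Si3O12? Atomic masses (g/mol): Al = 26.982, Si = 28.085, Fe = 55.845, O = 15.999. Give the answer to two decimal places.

M(Fe3Al2Si3O12) = 497.742 g/mol.
Si contributes 3 × 28.085 = 84.255 g per mole.
84.255/497.742 = 0.1693 → 16.93%.

16.93 mass %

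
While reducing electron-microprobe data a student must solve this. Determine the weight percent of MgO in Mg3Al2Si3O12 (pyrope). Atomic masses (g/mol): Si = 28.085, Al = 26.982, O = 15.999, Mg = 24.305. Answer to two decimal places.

Formula mass = 403.122 g/mol.
3 Mg → 3.0000 mol MgO per formula unit; M(MgO) = 40.304, so MgO mass = 120.912 g.
120.912/403.122 × 100 = 29.99 wt%.

29.99 wt%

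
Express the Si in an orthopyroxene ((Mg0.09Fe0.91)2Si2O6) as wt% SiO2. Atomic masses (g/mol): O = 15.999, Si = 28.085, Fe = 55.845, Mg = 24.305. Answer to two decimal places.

46.54 wt%

M((Mg0.09Fe0.91)2Si2O6) = 258.177 g/mol; M(SiO2) = 60.083 g/mol.
Moles SiO2 per formula unit = 2 Si ÷ 1 = 2.0000.
SiO2 fraction = (2.0000 × 60.083) / 258.177 = 120.166/258.177 = 0.4654.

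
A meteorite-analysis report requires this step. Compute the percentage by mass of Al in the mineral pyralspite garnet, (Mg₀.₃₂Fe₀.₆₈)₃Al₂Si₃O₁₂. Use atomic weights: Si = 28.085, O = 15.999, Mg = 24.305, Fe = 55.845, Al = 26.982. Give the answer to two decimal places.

M((Mg₀.₃₂Fe₀.₆₈)₃Al₂Si₃O₁₂) = 467.464 g/mol.
Al contributes 2 × 26.982 = 53.964 g per mole.
53.964/467.464 = 0.1154 → 11.54%.

11.54 mass %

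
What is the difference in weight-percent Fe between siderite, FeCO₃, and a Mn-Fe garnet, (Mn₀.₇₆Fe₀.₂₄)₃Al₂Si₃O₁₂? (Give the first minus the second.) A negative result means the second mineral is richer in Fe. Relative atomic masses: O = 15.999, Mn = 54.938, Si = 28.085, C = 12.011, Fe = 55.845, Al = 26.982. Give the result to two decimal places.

First mineral: 55.845 g Fe in 115.853 g formula = 48.20 wt% Fe.
Second mineral: 40.208 g Fe in 495.674 g formula = 8.11 wt% Fe.
48.20% − 8.11% gives a difference of 40.09 percentage points.

40.09 percentage points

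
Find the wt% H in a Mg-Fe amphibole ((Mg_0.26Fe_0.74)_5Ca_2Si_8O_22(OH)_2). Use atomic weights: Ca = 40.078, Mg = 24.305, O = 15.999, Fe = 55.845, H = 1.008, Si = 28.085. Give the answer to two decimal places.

0.22 wt%

Molar mass of (Mg_0.26Fe_0.74)_5Ca_2Si_8O_22(OH)_2: 1.30*24.305 + 3.70*55.845 + 2*40.078 + 8*28.085 + 24*15.999 + 2*1.008 = 929.051 g/mol.
Mass of H per formula unit: 2 × 1.008 = 2.016 g.
Weight fraction H = 2.016 / 929.051 = 0.0022.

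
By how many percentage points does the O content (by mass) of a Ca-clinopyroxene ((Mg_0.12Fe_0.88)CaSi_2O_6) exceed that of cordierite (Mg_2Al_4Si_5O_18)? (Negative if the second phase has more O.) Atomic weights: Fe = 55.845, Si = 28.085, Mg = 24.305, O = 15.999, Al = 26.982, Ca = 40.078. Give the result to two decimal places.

O in (Mg_0.12Fe_0.88)CaSi_2O_6: molar mass 244.302 g/mol; 6×15.999 = 95.994 g → 39.29 wt%.
O in Mg_2Al_4Si_5O_18: molar mass 584.945 g/mol; 18×15.999 = 287.982 g → 49.23 wt%.
Difference = 39.29 − 49.23 = -9.94 percentage points.

-9.94 percentage points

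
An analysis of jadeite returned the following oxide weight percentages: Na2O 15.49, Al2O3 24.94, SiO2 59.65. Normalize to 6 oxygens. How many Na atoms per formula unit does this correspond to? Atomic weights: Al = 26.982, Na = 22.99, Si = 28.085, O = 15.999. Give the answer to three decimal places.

1.010 Na apfu

Na2O: 15.49/61.979 = 0.24992 mol → 0.49984 mol Na, 0.24992 mol O.
Al2O3: 24.94/101.961 = 0.24460 mol → 0.48920 mol Al, 0.73380 mol O.
SiO2: 59.65/60.083 = 0.99279 mol → 0.99279 mol Si, 1.98558 mol O.
Total oxygen = 2.96930 mol. Normalization factor = 6/2.96930 = 2.02068.
Na per 6 O = 0.49984 × 2.02068 = 1.010.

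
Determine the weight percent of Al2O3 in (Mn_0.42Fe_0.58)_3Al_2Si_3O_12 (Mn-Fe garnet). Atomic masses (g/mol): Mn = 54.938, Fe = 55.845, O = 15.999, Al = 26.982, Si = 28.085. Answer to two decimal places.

Molar mass of (Mn_0.42Fe_0.58)_3Al_2Si_3O_12 = 1.26·54.938 + 1.74·55.845 + 2·26.982 + 3·28.085 + 12·15.999 = 496.599 g/mol.
Each formula unit contains 2 Al, equivalent to 2/2 = 1.0000 mol Al2O3.
M(Al2O3) = 2×26.982 + 3×15.999 = 101.961 g/mol.
Mass of Al2O3 per formula unit = 1.0000 × 101.961 = 101.961 g.
Al2O3 wt% = 101.961 / 496.599 × 100 = 20.53%.

20.53 wt%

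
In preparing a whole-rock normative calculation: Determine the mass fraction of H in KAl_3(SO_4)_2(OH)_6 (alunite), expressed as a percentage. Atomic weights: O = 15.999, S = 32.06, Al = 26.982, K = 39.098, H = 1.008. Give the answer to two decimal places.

Formula mass = 1*39.098 + 3*26.982 + 2*32.06 + 14*15.999 + 6*1.008 = 414.198 g/mol, of which 6.048 g is H.
So H makes up 6.048/414.198 = 0.0146 of the mass, i.e. 1.46%.

1.46 weight percent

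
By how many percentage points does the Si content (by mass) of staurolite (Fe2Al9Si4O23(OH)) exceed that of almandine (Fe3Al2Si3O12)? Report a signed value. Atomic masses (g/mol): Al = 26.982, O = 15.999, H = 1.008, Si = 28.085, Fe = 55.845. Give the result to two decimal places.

Si in Fe2Al9Si4O23(OH): molar mass 851.852 g/mol; 4×28.085 = 112.340 g → 13.19 wt%.
Si in Fe3Al2Si3O12: molar mass 497.742 g/mol; 3×28.085 = 84.255 g → 16.93 wt%.
Difference = 13.19 − 16.93 = -3.74 percentage points.

-3.74 percentage points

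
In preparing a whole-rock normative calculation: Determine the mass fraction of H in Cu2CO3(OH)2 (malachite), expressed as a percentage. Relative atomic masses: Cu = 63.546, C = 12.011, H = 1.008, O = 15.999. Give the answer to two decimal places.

Molar mass of Cu2CO3(OH)2: 2*63.546 + 1*12.011 + 5*15.999 + 2*1.008 = 221.114 g/mol.
Mass of H per formula unit: 2 × 1.008 = 2.016 g.
Weight fraction H = 2.016 / 221.114 = 0.0091.

0.91 mass %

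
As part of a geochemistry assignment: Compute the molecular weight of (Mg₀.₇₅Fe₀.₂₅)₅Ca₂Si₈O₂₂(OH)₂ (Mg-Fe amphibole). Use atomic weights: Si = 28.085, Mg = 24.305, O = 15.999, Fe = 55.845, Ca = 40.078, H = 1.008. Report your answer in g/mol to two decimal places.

M = 3.75·24.305 + 1.25·55.845 + 2·40.078 + 8·28.085 + 24·15.999 + 2·1.008

851.78 g/mol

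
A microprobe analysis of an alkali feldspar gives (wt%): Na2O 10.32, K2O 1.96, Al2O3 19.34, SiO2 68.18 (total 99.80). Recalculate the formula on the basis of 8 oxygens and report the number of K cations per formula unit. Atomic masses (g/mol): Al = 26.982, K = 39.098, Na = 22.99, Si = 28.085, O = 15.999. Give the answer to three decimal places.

Na2O: 10.32/61.979 = 0.16651 mol → 0.33302 mol Na, 0.16651 mol O.
K2O: 1.96/94.195 = 0.02081 mol → 0.04162 mol K, 0.02081 mol O.
Al2O3: 19.34/101.961 = 0.18968 mol → 0.37936 mol Al, 0.56904 mol O.
SiO2: 68.18/60.083 = 1.13476 mol → 1.13476 mol Si, 2.26952 mol O.
Total oxygen = 3.02588 mol. Normalization factor = 8/3.02588 = 2.64386.
K per 8 O = 0.04162 × 2.64386 = 0.110.

0.110 K apfu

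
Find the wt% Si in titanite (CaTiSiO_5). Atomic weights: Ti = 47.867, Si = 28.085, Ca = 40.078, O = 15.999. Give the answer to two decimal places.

Molar mass of CaTiSiO_5: 1*40.078 + 1*47.867 + 1*28.085 + 5*15.999 = 196.025 g/mol.
Mass of Si per formula unit: 1 × 28.085 = 28.085 g.
Weight fraction Si = 28.085 / 196.025 = 0.1433.

14.33 mass %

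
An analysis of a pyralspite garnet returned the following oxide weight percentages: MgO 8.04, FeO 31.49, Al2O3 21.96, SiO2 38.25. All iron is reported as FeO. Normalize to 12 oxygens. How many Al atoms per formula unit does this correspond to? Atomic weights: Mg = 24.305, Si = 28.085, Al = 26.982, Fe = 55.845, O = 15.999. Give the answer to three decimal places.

2.021 Al apfu

8.04 wt% MgO ÷ 40.304 g/mol = 0.19948 mol, giving 0.19948 Mg and 0.19948 O.
31.49 wt% FeO ÷ 71.844 g/mol = 0.43831 mol, giving 0.43831 Fe and 0.43831 O.
21.96 wt% Al2O3 ÷ 101.961 g/mol = 0.21538 mol, giving 0.43076 Al and 0.64614 O.
38.25 wt% SiO2 ÷ 60.083 g/mol = 0.63662 mol, giving 0.63662 Si and 1.27324 O.
Oxygen sums to 2.55717; scaling by 12/2.55717 = 4.69269 puts the formula on 12 O.
Al: 0.43076 × 4.69269 = 2.021 atoms per formula unit.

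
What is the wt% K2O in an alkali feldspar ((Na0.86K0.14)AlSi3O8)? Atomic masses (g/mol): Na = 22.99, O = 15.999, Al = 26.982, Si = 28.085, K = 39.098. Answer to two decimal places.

Formula mass = 264.474 g/mol.
0.14 K → 0.0700 mol K2O per formula unit; M(K2O) = 94.195, so K2O mass = 6.594 g.
6.594/264.474 × 100 = 2.49 wt%.

2.49 wt%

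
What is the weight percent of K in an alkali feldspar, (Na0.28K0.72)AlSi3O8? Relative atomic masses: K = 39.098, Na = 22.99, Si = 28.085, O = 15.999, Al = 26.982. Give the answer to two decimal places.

Molar mass of (Na0.28K0.72)AlSi3O8: 0.28·22.99 + 0.72·39.098 + 1·26.982 + 3·28.085 + 8·15.999 = 273.817 g/mol.
Mass of K per formula unit: 0.72 × 39.098 = 28.151 g.
Weight fraction K = 28.151 / 273.817 = 0.1028.

10.28 mass %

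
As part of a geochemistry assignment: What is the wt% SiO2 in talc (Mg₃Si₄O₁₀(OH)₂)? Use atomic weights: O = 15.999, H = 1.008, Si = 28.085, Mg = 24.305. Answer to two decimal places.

63.37 wt%

Molar mass of Mg₃Si₄O₁₀(OH)₂ = 3×24.305 + 4×28.085 + 12×15.999 + 2×1.008 = 379.259 g/mol.
Each formula unit contains 4 Si, equivalent to 4/1 = 4.0000 mol SiO2.
M(SiO2) = 1×28.085 + 2×15.999 = 60.083 g/mol.
Mass of SiO2 per formula unit = 4.0000 × 60.083 = 240.332 g.
SiO2 wt% = 240.332 / 379.259 × 100 = 63.37%.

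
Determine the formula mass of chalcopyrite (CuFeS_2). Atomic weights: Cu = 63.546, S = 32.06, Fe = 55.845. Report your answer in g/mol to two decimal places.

183.51 g/mol

The formula mass is the sum 1(63.546) + 1(55.845) + 2(32.06).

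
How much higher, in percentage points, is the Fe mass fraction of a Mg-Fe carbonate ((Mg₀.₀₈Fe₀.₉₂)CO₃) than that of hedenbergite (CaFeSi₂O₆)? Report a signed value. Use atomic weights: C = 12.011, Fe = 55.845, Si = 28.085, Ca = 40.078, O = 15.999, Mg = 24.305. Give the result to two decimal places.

M((Mg₀.₀₈Fe₀.₉₂)CO₃) = 113.330 g/mol, so wt% Fe = 51.377/113.330 × 100 = 45.33%.
M(CaFeSi₂O₆) = 248.087 g/mol, so wt% Fe = 55.845/248.087 × 100 = 22.51%.
45.33 − 22.51 = 22.82 pp.

22.82 percentage points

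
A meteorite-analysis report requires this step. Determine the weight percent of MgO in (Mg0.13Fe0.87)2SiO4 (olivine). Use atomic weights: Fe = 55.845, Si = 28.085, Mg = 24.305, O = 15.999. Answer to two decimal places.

Formula mass = 195.571 g/mol.
0.26 Mg → 0.2600 mol MgO per formula unit; M(MgO) = 40.304, so MgO mass = 10.479 g.
10.479/195.571 × 100 = 5.36 wt%.

5.36 wt%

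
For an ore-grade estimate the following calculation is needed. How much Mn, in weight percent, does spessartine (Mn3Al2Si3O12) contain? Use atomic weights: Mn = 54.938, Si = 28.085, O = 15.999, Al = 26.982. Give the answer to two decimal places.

33.29 weight percent

Formula mass = 3*54.938 + 2*26.982 + 3*28.085 + 12*15.999 = 495.021 g/mol, of which 164.814 g is Mn.
So Mn makes up 164.814/495.021 = 0.3329 of the mass, i.e. 33.29%.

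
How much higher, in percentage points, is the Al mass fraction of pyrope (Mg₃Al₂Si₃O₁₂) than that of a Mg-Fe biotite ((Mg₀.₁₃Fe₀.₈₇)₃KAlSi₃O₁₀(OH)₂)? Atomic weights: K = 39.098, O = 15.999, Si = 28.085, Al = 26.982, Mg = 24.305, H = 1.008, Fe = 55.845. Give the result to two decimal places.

7.99 percentage points

Al in Mg₃Al₂Si₃O₁₂: molar mass 403.122 g/mol; 2×26.982 = 53.964 g → 13.39 wt%.
Al in (Mg₀.₁₃Fe₀.₈₇)₃KAlSi₃O₁₀(OH)₂: molar mass 499.573 g/mol; 1×26.982 = 26.982 g → 5.40 wt%.
Difference = 13.39 − 5.40 = 7.99 percentage points.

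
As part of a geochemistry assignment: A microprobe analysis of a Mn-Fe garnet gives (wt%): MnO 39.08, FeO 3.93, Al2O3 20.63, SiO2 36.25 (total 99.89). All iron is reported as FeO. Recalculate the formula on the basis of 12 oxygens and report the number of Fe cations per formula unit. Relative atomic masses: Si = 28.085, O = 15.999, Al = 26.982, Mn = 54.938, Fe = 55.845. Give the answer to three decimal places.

MnO (M=70.937): mol = 0.55091; Mn = 0.55091, O = 0.55091.
FeO (M=71.844): mol = 0.05470; Fe = 0.05470, O = 0.05470.
Al2O3 (M=101.961): mol = 0.20233; Al = 0.40466, O = 0.60699.
SiO2 (M=60.083): mol = 0.60333; Si = 0.60333, O = 1.20666.
ΣO = 2.41926; factor = 12/ΣO = 4.96019.
Fe apfu = 0.05470 × 4.96019 = 0.271.

0.271 Fe apfu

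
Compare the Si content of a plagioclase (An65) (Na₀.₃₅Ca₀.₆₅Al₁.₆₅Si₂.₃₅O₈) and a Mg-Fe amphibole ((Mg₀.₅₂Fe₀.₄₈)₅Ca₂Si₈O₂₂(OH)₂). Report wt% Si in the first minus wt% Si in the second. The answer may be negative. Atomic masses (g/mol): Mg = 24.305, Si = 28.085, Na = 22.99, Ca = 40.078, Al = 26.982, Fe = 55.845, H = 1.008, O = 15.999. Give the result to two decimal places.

-1.09 percentage points

M(Na₀.₃₅Ca₀.₆₅Al₁.₆₅Si₂.₃₅O₈) = 272.609 g/mol, so wt% Si = 66.000/272.609 × 100 = 24.21%.
M((Mg₀.₅₂Fe₀.₄₈)₅Ca₂Si₈O₂₂(OH)₂) = 888.049 g/mol, so wt% Si = 224.680/888.049 × 100 = 25.30%.
24.21 − 25.30 = -1.09 pp.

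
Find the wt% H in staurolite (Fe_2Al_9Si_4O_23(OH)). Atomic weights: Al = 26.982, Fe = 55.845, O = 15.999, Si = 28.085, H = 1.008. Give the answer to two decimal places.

M(Fe_2Al_9Si_4O_23(OH)) = 851.852 g/mol.
H contributes 1 × 1.008 = 1.008 g per mole.
1.008/851.852 = 0.0012 → 0.12%.

0.12 weight percent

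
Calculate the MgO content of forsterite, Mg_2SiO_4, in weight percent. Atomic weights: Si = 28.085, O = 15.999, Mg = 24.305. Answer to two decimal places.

Molar mass of Mg_2SiO_4 = 2·24.305 + 1·28.085 + 4·15.999 = 140.691 g/mol.
Each formula unit contains 2 Mg, equivalent to 2/1 = 2.0000 mol MgO.
M(MgO) = 1×24.305 + 1×15.999 = 40.304 g/mol.
Mass of MgO per formula unit = 2.0000 × 40.304 = 80.608 g.
MgO wt% = 80.608 / 140.691 × 100 = 57.29%.

57.29 wt%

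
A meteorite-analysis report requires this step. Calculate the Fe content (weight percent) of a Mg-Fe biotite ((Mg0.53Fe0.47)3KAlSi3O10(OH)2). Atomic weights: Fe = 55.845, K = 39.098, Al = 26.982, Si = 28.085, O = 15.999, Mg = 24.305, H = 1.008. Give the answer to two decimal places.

M((Mg0.53Fe0.47)3KAlSi3O10(OH)2) = 461.725 g/mol.
Fe contributes 1.41 × 55.845 = 78.741 g per mole.
78.741/461.725 = 0.1705 → 17.05%.

17.05 weight percent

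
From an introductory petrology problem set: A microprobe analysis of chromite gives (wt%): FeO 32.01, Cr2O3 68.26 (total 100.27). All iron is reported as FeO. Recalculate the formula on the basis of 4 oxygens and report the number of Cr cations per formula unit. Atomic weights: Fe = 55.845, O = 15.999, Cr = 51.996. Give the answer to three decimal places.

FeO (M=71.844): mol = 0.44555; Fe = 0.44555, O = 0.44555.
Cr2O3 (M=151.989): mol = 0.44911; Cr = 0.89822, O = 1.34733.
ΣO = 1.79288; factor = 4/ΣO = 2.23105.
Cr apfu = 0.89822 × 2.23105 = 2.004.

2.004 Cr apfu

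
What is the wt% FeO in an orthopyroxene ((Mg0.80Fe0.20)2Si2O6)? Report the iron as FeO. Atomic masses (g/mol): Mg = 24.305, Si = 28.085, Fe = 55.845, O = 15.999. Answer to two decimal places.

M((Mg0.80Fe0.20)2Si2O6) = 213.390 g/mol; M(FeO) = 71.844 g/mol.
Moles FeO per formula unit = 0.40 Fe ÷ 1 = 0.4000.
FeO fraction = (0.4000 × 71.844) / 213.390 = 28.738/213.390 = 0.1347.

13.47 wt%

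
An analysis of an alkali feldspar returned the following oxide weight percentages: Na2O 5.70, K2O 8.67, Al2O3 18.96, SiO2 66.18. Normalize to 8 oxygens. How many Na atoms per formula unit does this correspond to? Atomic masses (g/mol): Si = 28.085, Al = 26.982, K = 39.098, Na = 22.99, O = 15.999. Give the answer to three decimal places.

5.70 wt% Na2O ÷ 61.979 g/mol = 0.09197 mol, giving 0.18394 Na and 0.09197 O.
8.67 wt% K2O ÷ 94.195 g/mol = 0.09204 mol, giving 0.18408 K and 0.09204 O.
18.96 wt% Al2O3 ÷ 101.961 g/mol = 0.18595 mol, giving 0.37190 Al and 0.55785 O.
66.18 wt% SiO2 ÷ 60.083 g/mol = 1.10148 mol, giving 1.10148 Si and 2.20296 O.
Oxygen sums to 2.94482; scaling by 8/2.94482 = 2.71663 puts the formula on 8 O.
Na: 0.18394 × 2.71663 = 0.500 atoms per formula unit.

0.500 Na apfu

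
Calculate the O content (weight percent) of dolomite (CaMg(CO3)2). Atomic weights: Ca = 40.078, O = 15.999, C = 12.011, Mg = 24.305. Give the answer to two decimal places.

Formula mass = 1·40.078 + 1·24.305 + 2·12.011 + 6·15.999 = 184.399 g/mol, of which 95.994 g is O.
So O makes up 95.994/184.399 = 0.5206 of the mass, i.e. 52.06%.

52.06 weight percent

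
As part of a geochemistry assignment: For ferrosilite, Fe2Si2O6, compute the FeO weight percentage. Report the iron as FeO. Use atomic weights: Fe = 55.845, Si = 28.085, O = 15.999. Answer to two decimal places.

54.46 wt%

Formula mass = 263.854 g/mol.
2 Fe → 2.0000 mol FeO per formula unit; M(FeO) = 71.844, so FeO mass = 143.688 g.
143.688/263.854 × 100 = 54.46 wt%.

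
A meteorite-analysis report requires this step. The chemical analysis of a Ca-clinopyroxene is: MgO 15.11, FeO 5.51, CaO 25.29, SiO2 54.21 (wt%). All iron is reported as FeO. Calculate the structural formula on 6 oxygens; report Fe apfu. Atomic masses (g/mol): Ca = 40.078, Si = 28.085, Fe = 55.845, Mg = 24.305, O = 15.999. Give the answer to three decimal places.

MgO: 15.11/40.304 = 0.37490 mol → 0.37490 mol Mg, 0.37490 mol O.
FeO: 5.51/71.844 = 0.07669 mol → 0.07669 mol Fe, 0.07669 mol O.
CaO: 25.29/56.077 = 0.45099 mol → 0.45099 mol Ca, 0.45099 mol O.
SiO2: 54.21/60.083 = 0.90225 mol → 0.90225 mol Si, 1.80450 mol O.
Total oxygen = 2.70708 mol. Normalization factor = 6/2.70708 = 2.21641.
Fe per 6 O = 0.07669 × 2.21641 = 0.170.

0.170 Fe apfu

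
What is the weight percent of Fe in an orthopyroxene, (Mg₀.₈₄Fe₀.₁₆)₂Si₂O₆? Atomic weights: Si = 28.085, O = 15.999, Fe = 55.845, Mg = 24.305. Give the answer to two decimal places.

Molar mass of (Mg₀.₈₄Fe₀.₁₆)₂Si₂O₆: 1.68*24.305 + 0.32*55.845 + 2*28.085 + 6*15.999 = 210.867 g/mol.
Mass of Fe per formula unit: 0.32 × 55.845 = 17.870 g.
Weight fraction Fe = 17.870 / 210.867 = 0.0847.

8.47 wt%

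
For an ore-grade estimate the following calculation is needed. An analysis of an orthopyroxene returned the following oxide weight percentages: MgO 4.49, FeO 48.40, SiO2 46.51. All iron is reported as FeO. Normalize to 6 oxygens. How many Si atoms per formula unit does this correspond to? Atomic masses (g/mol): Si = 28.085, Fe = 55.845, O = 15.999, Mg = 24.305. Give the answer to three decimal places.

4.49 wt% MgO ÷ 40.304 g/mol = 0.11140 mol, giving 0.11140 Mg and 0.11140 O.
48.40 wt% FeO ÷ 71.844 g/mol = 0.67368 mol, giving 0.67368 Fe and 0.67368 O.
46.51 wt% SiO2 ÷ 60.083 g/mol = 0.77410 mol, giving 0.77410 Si and 1.54820 O.
Oxygen sums to 2.33328; scaling by 6/2.33328 = 2.57149 puts the formula on 6 O.
Si: 0.77410 × 2.57149 = 1.991 atoms per formula unit.

1.991 Si apfu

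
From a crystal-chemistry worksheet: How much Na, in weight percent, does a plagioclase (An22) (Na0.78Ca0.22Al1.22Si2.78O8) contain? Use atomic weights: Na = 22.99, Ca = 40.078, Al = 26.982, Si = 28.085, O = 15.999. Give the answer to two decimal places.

M(Na0.78Ca0.22Al1.22Si2.78O8) = 265.736 g/mol.
Na contributes 0.78 × 22.99 = 17.932 g per mole.
17.932/265.736 = 0.0675 → 6.75%.

6.75 weight percent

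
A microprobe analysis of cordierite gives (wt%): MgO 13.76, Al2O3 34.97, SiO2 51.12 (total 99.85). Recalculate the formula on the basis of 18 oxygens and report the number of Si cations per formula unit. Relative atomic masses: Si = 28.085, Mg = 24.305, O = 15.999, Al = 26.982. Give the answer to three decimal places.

MgO: 13.76/40.304 = 0.34141 mol → 0.34141 mol Mg, 0.34141 mol O.
Al2O3: 34.97/101.961 = 0.34297 mol → 0.68594 mol Al, 1.02891 mol O.
SiO2: 51.12/60.083 = 0.85082 mol → 0.85082 mol Si, 1.70164 mol O.
Total oxygen = 3.07196 mol. Normalization factor = 18/3.07196 = 5.85945.
Si per 18 O = 0.85082 × 5.85945 = 4.985.

4.985 Si apfu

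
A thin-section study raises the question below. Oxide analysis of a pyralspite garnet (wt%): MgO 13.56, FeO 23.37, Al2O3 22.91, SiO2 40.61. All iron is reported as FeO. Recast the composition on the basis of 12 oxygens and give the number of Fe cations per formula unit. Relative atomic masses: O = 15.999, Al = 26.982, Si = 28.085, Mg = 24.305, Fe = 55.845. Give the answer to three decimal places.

MgO: 13.56/40.304 = 0.33644 mol → 0.33644 mol Mg, 0.33644 mol O.
FeO: 23.37/71.844 = 0.32529 mol → 0.32529 mol Fe, 0.32529 mol O.
Al2O3: 22.91/101.961 = 0.22469 mol → 0.44938 mol Al, 0.67407 mol O.
SiO2: 40.61/60.083 = 0.67590 mol → 0.67590 mol Si, 1.35180 mol O.
Total oxygen = 2.68760 mol. Normalization factor = 12/2.68760 = 4.46495.
Fe per 12 O = 0.32529 × 4.46495 = 1.452.

1.452 Fe apfu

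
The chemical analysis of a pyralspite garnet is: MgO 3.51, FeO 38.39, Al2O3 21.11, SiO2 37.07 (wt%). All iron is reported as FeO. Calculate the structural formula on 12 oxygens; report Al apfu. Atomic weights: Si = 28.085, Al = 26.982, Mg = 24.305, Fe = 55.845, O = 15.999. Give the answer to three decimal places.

MgO (M=40.304): mol = 0.08709; Mg = 0.08709, O = 0.08709.
FeO (M=71.844): mol = 0.53435; Fe = 0.53435, O = 0.53435.
Al2O3 (M=101.961): mol = 0.20704; Al = 0.41408, O = 0.62112.
SiO2 (M=60.083): mol = 0.61698; Si = 0.61698, O = 1.23396.
ΣO = 2.47652; factor = 12/ΣO = 4.84551.
Al apfu = 0.41408 × 4.84551 = 2.006.

2.006 Al apfu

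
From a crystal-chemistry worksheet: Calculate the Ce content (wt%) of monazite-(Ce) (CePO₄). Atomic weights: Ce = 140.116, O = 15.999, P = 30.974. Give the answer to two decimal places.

Molar mass of CePO₄: 1×140.116 + 1×30.974 + 4×15.999 = 235.086 g/mol.
Mass of Ce per formula unit: 1 × 140.116 = 140.116 g.
Weight fraction Ce = 140.116 / 235.086 = 0.5960.

59.60 wt%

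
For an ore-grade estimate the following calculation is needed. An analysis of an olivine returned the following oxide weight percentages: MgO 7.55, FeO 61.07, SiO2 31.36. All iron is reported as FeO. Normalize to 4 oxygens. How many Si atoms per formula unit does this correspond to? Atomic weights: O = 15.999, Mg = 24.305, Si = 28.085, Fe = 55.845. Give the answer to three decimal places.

1.003 Si apfu

7.55 wt% MgO ÷ 40.304 g/mol = 0.18733 mol, giving 0.18733 Mg and 0.18733 O.
61.07 wt% FeO ÷ 71.844 g/mol = 0.85004 mol, giving 0.85004 Fe and 0.85004 O.
31.36 wt% SiO2 ÷ 60.083 g/mol = 0.52194 mol, giving 0.52194 Si and 1.04388 O.
Oxygen sums to 2.08125; scaling by 4/2.08125 = 1.92192 puts the formula on 4 O.
Si: 0.52194 × 1.92192 = 1.003 atoms per formula unit.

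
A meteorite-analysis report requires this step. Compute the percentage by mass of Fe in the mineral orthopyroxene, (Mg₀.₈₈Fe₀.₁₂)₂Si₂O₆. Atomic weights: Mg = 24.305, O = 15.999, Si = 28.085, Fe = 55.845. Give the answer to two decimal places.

Formula mass = 1.76·24.305 + 0.24·55.845 + 2·28.085 + 6·15.999 = 208.344 g/mol, of which 13.403 g is Fe.
So Fe makes up 13.403/208.344 = 0.0643 of the mass, i.e. 6.43%.

6.43 mass %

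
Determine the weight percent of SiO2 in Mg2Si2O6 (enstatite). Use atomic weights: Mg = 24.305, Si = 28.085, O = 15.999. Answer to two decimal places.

Molar mass of Mg2Si2O6 = 2×24.305 + 2×28.085 + 6×15.999 = 200.774 g/mol.
Each formula unit contains 2 Si, equivalent to 2/1 = 2.0000 mol SiO2.
M(SiO2) = 1×28.085 + 2×15.999 = 60.083 g/mol.
Mass of SiO2 per formula unit = 2.0000 × 60.083 = 120.166 g.
SiO2 wt% = 120.166 / 200.774 × 100 = 59.85%.

59.85 wt%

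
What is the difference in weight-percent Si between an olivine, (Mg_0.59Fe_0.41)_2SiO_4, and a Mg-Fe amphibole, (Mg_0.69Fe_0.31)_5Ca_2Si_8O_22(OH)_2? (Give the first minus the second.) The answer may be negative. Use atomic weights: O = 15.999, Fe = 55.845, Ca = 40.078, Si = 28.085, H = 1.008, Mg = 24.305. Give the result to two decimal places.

First mineral: 28.085 g Si in 166.554 g formula = 16.86 wt% Si.
Second mineral: 224.680 g Si in 861.240 g formula = 26.09 wt% Si.
16.86% − 26.09% gives a difference of -9.23 percentage points.

-9.23 percentage points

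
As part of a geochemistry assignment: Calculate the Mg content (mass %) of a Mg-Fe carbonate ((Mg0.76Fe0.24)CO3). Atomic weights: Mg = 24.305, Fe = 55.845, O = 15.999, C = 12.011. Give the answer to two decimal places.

20.10 mass %

Formula mass = 0.76·24.305 + 0.24·55.845 + 1·12.011 + 3·15.999 = 91.883 g/mol, of which 18.472 g is Mg.
So Mg makes up 18.472/91.883 = 0.2010 of the mass, i.e. 20.10%.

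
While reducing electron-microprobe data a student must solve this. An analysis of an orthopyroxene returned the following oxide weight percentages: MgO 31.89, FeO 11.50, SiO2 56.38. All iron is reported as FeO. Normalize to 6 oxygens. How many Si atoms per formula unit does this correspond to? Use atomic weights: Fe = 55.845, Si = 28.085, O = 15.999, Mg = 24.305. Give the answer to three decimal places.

MgO: 31.89/40.304 = 0.79124 mol → 0.79124 mol Mg, 0.79124 mol O.
FeO: 11.50/71.844 = 0.16007 mol → 0.16007 mol Fe, 0.16007 mol O.
SiO2: 56.38/60.083 = 0.93837 mol → 0.93837 mol Si, 1.87674 mol O.
Total oxygen = 2.82805 mol. Normalization factor = 6/2.82805 = 2.12160.
Si per 6 O = 0.93837 × 2.12160 = 1.991.

1.991 Si apfu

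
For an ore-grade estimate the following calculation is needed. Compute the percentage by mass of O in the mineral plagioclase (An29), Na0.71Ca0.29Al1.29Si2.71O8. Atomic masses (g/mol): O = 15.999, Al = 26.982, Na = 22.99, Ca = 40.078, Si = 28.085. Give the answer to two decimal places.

47.96 weight percent

M(Na0.71Ca0.29Al1.29Si2.71O8) = 266.855 g/mol.
O contributes 8 × 15.999 = 127.992 g per mole.
127.992/266.855 = 0.4796 → 47.96%.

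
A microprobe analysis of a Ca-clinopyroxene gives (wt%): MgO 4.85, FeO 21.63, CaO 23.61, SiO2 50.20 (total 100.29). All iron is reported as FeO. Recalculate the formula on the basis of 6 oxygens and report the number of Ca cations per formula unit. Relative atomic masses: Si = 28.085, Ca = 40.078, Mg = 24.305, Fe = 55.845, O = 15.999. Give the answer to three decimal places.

1.005 Ca apfu

MgO (M=40.304): mol = 0.12034; Mg = 0.12034, O = 0.12034.
FeO (M=71.844): mol = 0.30107; Fe = 0.30107, O = 0.30107.
CaO (M=56.077): mol = 0.42103; Ca = 0.42103, O = 0.42103.
SiO2 (M=60.083): mol = 0.83551; Si = 0.83551, O = 1.67102.
ΣO = 2.51346; factor = 6/ΣO = 2.38715.
Ca apfu = 0.42103 × 2.38715 = 1.005.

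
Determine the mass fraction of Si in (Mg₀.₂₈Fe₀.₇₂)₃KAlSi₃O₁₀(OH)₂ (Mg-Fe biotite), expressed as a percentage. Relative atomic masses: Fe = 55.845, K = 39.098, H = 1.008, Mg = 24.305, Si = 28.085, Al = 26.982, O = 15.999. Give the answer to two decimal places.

Formula mass = 0.84*24.305 + 2.16*55.845 + 1*39.098 + 1*26.982 + 3*28.085 + 12*15.999 + 2*1.008 = 485.380 g/mol, of which 84.255 g is Si.
So Si makes up 84.255/485.380 = 0.1736 of the mass, i.e. 17.36%.

17.36 wt%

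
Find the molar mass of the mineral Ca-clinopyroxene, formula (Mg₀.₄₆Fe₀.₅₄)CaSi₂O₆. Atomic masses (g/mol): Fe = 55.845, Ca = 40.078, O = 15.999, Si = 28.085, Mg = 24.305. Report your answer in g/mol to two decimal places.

The formula mass is the sum 0.46·24.305 + 0.54·55.845 + 1·40.078 + 2·28.085 + 6·15.999.

233.58 g/mol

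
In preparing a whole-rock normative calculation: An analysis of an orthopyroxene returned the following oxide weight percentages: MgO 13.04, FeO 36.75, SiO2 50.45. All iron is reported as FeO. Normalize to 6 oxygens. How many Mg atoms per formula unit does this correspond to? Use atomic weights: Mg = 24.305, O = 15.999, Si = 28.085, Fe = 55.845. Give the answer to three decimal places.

0.772 Mg apfu

MgO (M=40.304): mol = 0.32354; Mg = 0.32354, O = 0.32354.
FeO (M=71.844): mol = 0.51152; Fe = 0.51152, O = 0.51152.
SiO2 (M=60.083): mol = 0.83967; Si = 0.83967, O = 1.67934.
ΣO = 2.51440; factor = 6/ΣO = 2.38626.
Mg apfu = 0.32354 × 2.38626 = 0.772.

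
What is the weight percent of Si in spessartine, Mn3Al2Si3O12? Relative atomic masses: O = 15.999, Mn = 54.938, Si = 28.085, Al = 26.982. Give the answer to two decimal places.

17.02 mass %

M(Mn3Al2Si3O12) = 495.021 g/mol.
Si contributes 3 × 28.085 = 84.255 g per mole.
84.255/495.021 = 0.1702 → 17.02%.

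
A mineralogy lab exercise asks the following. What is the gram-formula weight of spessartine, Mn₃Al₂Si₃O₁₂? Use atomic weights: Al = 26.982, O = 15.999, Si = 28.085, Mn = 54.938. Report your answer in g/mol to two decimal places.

495.02 g/mol

The formula mass is the sum 3·54.938 + 2·26.982 + 3·28.085 + 12·15.999.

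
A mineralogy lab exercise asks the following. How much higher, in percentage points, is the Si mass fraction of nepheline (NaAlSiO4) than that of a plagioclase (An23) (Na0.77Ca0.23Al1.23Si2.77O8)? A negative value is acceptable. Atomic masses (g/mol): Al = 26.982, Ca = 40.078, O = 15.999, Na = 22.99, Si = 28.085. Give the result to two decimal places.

First mineral: 28.085 g Si in 142.053 g formula = 19.77 wt% Si.
Second mineral: 77.795 g Si in 265.896 g formula = 29.26 wt% Si.
19.77% − 29.26% gives a difference of -9.49 percentage points.

-9.49 percentage points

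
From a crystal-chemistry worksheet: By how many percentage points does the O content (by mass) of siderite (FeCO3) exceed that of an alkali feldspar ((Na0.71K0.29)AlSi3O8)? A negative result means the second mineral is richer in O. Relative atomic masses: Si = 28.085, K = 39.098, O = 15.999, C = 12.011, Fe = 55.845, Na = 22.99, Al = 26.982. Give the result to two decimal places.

M(FeCO3) = 115.853 g/mol, so wt% O = 47.997/115.853 × 100 = 41.43%.
M((Na0.71K0.29)AlSi3O8) = 266.890 g/mol, so wt% O = 127.992/266.890 × 100 = 47.96%.
41.43 − 47.96 = -6.53 pp.

-6.53 percentage points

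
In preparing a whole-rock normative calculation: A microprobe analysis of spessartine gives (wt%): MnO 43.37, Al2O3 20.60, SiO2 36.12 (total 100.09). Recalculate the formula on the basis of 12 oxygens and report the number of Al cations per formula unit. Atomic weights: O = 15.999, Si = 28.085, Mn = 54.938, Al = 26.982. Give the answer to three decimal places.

MnO: 43.37/70.937 = 0.61139 mol → 0.61139 mol Mn, 0.61139 mol O.
Al2O3: 20.60/101.961 = 0.20204 mol → 0.40408 mol Al, 0.60612 mol O.
SiO2: 36.12/60.083 = 0.60117 mol → 0.60117 mol Si, 1.20234 mol O.
Total oxygen = 2.41985 mol. Normalization factor = 12/2.41985 = 4.95899.
Al per 12 O = 0.40408 × 4.95899 = 2.004.

2.004 Al apfu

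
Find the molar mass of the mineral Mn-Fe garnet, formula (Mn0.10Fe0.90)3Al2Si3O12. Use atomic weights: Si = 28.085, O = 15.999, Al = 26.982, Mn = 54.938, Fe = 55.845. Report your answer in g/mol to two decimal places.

Mn: 0.30 × 54.938 = 16.4814
Fe: 2.70 × 55.845 = 150.7815
Al: 2 × 26.982 = 53.9640
Si: 3 × 28.085 = 84.2550
O: 12 × 15.999 = 191.9880
Summing the contributions gives the formula mass.

497.47 g/mol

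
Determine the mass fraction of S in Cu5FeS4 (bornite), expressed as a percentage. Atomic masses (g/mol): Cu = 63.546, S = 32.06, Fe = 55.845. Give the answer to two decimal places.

Formula mass = 5·63.546 + 1·55.845 + 4·32.06 = 501.815 g/mol, of which 128.240 g is S.
So S makes up 128.240/501.815 = 0.2556 of the mass, i.e. 25.56%.

25.56 mass %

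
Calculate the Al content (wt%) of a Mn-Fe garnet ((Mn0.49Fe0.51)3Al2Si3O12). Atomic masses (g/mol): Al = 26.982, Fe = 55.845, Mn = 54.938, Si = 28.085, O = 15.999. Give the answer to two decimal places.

10.87 wt%

Formula mass = 1.47·54.938 + 1.53·55.845 + 2·26.982 + 3·28.085 + 12·15.999 = 496.409 g/mol, of which 53.964 g is Al.
So Al makes up 53.964/496.409 = 0.1087 of the mass, i.e. 10.87%.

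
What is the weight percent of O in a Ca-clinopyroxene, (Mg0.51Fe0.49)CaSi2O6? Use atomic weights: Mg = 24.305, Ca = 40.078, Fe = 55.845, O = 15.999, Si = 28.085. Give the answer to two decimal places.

41.38 mass %

M((Mg0.51Fe0.49)CaSi2O6) = 232.002 g/mol.
O contributes 6 × 15.999 = 95.994 g per mole.
95.994/232.002 = 0.4138 → 41.38%.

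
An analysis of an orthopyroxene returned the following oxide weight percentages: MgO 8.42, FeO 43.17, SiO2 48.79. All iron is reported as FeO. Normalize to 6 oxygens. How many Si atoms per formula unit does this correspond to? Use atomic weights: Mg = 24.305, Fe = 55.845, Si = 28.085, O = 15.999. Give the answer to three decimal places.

2.002 Si apfu

MgO: 8.42/40.304 = 0.20891 mol → 0.20891 mol Mg, 0.20891 mol O.
FeO: 43.17/71.844 = 0.60089 mol → 0.60089 mol Fe, 0.60089 mol O.
SiO2: 48.79/60.083 = 0.81204 mol → 0.81204 mol Si, 1.62408 mol O.
Total oxygen = 2.43388 mol. Normalization factor = 6/2.43388 = 2.46520.
Si per 6 O = 0.81204 × 2.46520 = 2.002.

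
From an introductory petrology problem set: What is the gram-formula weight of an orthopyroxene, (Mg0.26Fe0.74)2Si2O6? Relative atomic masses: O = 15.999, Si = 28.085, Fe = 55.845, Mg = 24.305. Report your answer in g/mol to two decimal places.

M = 0.52·24.305 + 1.48·55.845 + 2·28.085 + 6·15.999

247.45 g/mol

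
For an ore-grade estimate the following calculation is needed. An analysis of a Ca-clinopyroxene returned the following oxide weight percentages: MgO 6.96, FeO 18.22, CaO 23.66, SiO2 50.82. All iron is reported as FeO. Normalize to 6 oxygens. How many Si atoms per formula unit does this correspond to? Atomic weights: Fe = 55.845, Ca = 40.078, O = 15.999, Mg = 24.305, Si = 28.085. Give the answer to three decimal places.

1.998 Si apfu

MgO (M=40.304): mol = 0.17269; Mg = 0.17269, O = 0.17269.
FeO (M=71.844): mol = 0.25361; Fe = 0.25361, O = 0.25361.
CaO (M=56.077): mol = 0.42192; Ca = 0.42192, O = 0.42192.
SiO2 (M=60.083): mol = 0.84583; Si = 0.84583, O = 1.69166.
ΣO = 2.53988; factor = 6/ΣO = 2.36232.
Si apfu = 0.84583 × 2.36232 = 1.998.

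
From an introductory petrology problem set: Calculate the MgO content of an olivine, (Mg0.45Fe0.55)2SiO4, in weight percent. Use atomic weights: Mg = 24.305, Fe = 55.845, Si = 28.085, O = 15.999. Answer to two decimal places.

Molar mass of (Mg0.45Fe0.55)2SiO4 = 0.90*24.305 + 1.10*55.845 + 1*28.085 + 4*15.999 = 175.385 g/mol.
Each formula unit contains 0.90 Mg, equivalent to 0.90/1 = 0.9000 mol MgO.
M(MgO) = 1×24.305 + 1×15.999 = 40.304 g/mol.
Mass of MgO per formula unit = 0.9000 × 40.304 = 36.274 g.
MgO wt% = 36.274 / 175.385 × 100 = 20.68%.

20.68 wt%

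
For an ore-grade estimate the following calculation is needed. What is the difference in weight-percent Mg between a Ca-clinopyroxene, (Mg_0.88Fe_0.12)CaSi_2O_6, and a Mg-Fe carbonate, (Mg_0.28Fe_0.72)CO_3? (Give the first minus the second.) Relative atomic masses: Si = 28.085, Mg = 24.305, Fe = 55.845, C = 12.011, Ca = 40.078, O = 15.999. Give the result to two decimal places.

3.35 percentage points

M((Mg_0.88Fe_0.12)CaSi_2O_6) = 220.332 g/mol, so wt% Mg = 21.388/220.332 × 100 = 9.71%.
M((Mg_0.28Fe_0.72)CO_3) = 107.022 g/mol, so wt% Mg = 6.805/107.022 × 100 = 6.36%.
9.71 − 6.36 = 3.35 pp.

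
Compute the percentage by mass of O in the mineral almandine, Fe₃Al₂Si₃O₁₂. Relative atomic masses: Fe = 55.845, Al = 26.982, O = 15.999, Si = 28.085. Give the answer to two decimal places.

38.57 weight percent

M(Fe₃Al₂Si₃O₁₂) = 497.742 g/mol.
O contributes 12 × 15.999 = 191.988 g per mole.
191.988/497.742 = 0.3857 → 38.57%.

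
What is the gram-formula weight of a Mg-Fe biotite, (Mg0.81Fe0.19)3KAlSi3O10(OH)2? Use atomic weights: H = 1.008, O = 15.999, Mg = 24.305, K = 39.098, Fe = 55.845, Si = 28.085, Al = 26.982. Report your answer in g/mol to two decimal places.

435.23 g/mol

The formula mass is the sum 2.43·24.305 + 0.57·55.845 + 1·39.098 + 1·26.982 + 3·28.085 + 12·15.999 + 2·1.008.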